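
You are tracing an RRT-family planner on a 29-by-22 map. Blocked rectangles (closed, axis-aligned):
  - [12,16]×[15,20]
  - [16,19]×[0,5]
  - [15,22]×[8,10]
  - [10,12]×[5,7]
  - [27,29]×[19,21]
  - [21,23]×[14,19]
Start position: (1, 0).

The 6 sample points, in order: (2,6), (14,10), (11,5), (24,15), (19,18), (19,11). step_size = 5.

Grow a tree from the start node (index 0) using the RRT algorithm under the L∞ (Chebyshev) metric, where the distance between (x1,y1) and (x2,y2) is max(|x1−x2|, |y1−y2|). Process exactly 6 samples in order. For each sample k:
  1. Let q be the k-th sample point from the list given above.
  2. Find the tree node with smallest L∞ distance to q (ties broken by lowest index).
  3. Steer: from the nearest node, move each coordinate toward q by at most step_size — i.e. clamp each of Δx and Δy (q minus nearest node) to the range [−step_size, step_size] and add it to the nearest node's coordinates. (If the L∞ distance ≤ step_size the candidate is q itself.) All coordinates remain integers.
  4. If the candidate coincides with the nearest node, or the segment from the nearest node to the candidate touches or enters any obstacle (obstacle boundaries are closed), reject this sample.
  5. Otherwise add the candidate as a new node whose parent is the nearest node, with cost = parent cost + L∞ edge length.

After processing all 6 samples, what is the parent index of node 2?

1. q=(2,6) nearest=0 d=6 new=(2,5) → add node 1 parent=0 cost=5
2. q=(14,10) nearest=1 d=12 new=(7,10) → add node 2 parent=1 cost=10
3. q=(11,5) nearest=2 d=5 new=(11,5) → blocked by [10,12]×[5,7], reject
4. q=(24,15) nearest=2 d=17 new=(12,15) → blocked by [12,16]×[15,20], reject
5. q=(19,18) nearest=2 d=12 new=(12,15) → blocked by [12,16]×[15,20], reject
6. q=(19,11) nearest=2 d=12 new=(12,11) → add node 3 parent=2 cost=15

Parent of node 2: 1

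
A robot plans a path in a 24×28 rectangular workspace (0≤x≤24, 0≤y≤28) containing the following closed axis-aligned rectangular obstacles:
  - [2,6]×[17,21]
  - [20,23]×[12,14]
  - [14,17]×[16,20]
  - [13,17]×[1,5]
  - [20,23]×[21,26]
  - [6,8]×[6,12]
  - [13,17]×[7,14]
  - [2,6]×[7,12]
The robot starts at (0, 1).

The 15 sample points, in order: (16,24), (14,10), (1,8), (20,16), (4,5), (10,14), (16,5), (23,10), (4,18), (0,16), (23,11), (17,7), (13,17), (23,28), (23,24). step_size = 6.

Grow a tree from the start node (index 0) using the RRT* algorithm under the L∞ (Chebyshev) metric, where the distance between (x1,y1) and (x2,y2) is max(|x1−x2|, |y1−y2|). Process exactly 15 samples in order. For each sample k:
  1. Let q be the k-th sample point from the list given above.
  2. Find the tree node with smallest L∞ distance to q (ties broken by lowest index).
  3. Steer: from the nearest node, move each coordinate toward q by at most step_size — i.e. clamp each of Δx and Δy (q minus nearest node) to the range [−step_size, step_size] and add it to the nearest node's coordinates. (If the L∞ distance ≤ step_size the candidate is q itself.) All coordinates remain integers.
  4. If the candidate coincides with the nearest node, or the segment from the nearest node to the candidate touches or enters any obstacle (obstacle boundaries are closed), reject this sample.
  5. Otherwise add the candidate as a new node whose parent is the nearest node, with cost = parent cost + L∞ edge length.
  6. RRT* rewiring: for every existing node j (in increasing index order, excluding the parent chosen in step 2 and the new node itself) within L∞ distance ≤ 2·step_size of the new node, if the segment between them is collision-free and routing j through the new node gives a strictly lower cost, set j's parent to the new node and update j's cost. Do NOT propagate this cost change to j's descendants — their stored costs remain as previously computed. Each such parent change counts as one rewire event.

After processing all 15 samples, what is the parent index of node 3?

Parent of node 3: 2

1. q=(16,24) nearest=0 d=23 new=(6,7) → blocked by [6,8]×[6,12], reject
2. q=(14,10) nearest=0 d=14 new=(6,7) → blocked by [6,8]×[6,12], reject
3. q=(1,8) nearest=0 d=7 new=(1,7) → add node 1 parent=0 cost=6
4. q=(20,16) nearest=1 d=19 new=(7,13) → blocked by [6,8]×[6,12], reject
5. q=(4,5) nearest=1 d=3 new=(4,5) → add node 2 parent=1 cost=9
6. q=(10,14) nearest=1 d=9 new=(7,13) → blocked by [6,8]×[6,12], reject
7. q=(16,5) nearest=2 d=12 new=(10,5) → add node 3 parent=2 cost=15
8. q=(23,10) nearest=3 d=13 new=(16,10) → blocked by [13,17]×[7,14], reject
9. q=(4,18) nearest=1 d=11 new=(4,13) → blocked by [2,6]×[7,12], reject
10. q=(0,16) nearest=1 d=9 new=(0,13) → add node 4 parent=1 cost=12
11. q=(23,11) nearest=3 d=13 new=(16,11) → blocked by [13,17]×[7,14], reject
12. q=(17,7) nearest=3 d=7 new=(16,7) → blocked by [13,17]×[7,14], reject
13. q=(13,17) nearest=1 d=12 new=(7,13) → blocked by [6,8]×[6,12], reject
14. q=(23,28) nearest=1 d=22 new=(7,13) → blocked by [6,8]×[6,12], reject
15. q=(23,24) nearest=2 d=19 new=(10,11) → blocked by [6,8]×[6,12], reject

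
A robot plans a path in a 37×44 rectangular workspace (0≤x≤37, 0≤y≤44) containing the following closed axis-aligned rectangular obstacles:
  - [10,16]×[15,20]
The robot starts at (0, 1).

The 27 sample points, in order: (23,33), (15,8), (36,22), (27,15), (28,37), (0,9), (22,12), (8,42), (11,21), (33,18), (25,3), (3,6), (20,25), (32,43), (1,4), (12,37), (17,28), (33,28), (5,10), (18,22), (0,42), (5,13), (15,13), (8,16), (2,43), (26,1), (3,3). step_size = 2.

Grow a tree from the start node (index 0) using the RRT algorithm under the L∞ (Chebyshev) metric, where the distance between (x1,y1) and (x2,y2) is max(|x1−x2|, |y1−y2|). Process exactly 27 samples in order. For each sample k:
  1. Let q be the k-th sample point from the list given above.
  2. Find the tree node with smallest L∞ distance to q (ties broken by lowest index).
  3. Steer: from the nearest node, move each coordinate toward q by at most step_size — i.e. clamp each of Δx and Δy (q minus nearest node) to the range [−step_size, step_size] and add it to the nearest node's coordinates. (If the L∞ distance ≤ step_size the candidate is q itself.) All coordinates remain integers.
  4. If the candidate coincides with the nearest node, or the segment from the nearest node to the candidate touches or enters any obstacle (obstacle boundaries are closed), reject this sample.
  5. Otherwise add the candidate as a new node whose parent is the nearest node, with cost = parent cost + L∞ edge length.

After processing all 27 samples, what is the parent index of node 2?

1. q=(23,33) nearest=0 d=32 new=(2,3) → add node 1 parent=0 cost=2
2. q=(15,8) nearest=1 d=13 new=(4,5) → add node 2 parent=1 cost=4
3. q=(36,22) nearest=2 d=32 new=(6,7) → add node 3 parent=2 cost=6
4. q=(27,15) nearest=3 d=21 new=(8,9) → add node 4 parent=3 cost=8
5. q=(28,37) nearest=4 d=28 new=(10,11) → add node 5 parent=4 cost=10
6. q=(0,9) nearest=2 d=4 new=(2,7) → add node 6 parent=2 cost=6
7. q=(22,12) nearest=5 d=12 new=(12,12) → add node 7 parent=5 cost=12
8. q=(8,42) nearest=7 d=30 new=(10,14) → add node 8 parent=7 cost=14
9. q=(11,21) nearest=8 d=7 new=(11,16) → blocked by [10,16]×[15,20], reject
10. q=(33,18) nearest=7 d=21 new=(14,14) → add node 9 parent=7 cost=14
11. q=(25,3) nearest=9 d=11 new=(16,12) → add node 10 parent=9 cost=16
12. q=(3,6) nearest=2 d=1 new=(3,6) → add node 11 parent=2 cost=5
13. q=(20,25) nearest=8 d=11 new=(12,16) → blocked by [10,16]×[15,20], reject
14. q=(32,43) nearest=8 d=29 new=(12,16) → blocked by [10,16]×[15,20], reject
15. q=(1,4) nearest=1 d=1 new=(1,4) → add node 12 parent=1 cost=3
16. q=(12,37) nearest=8 d=23 new=(12,16) → blocked by [10,16]×[15,20], reject
17. q=(17,28) nearest=8 d=14 new=(12,16) → blocked by [10,16]×[15,20], reject
18. q=(33,28) nearest=10 d=17 new=(18,14) → add node 13 parent=10 cost=18
19. q=(5,10) nearest=3 d=3 new=(5,9) → add node 14 parent=3 cost=8
20. q=(18,22) nearest=8 d=8 new=(12,16) → blocked by [10,16]×[15,20], reject
21. q=(0,42) nearest=8 d=28 new=(8,16) → add node 15 parent=8 cost=16
22. q=(5,13) nearest=15 d=3 new=(6,14) → add node 16 parent=15 cost=18
23. q=(15,13) nearest=9 d=1 new=(15,13) → add node 17 parent=9 cost=15
24. q=(8,16) nearest=15 d=0 → coincident, reject
25. q=(2,43) nearest=15 d=27 new=(6,18) → add node 18 parent=15 cost=18
26. q=(26,1) nearest=10 d=11 new=(18,10) → add node 19 parent=10 cost=18
27. q=(3,3) nearest=1 d=1 new=(3,3) → add node 20 parent=1 cost=3

Parent of node 2: 1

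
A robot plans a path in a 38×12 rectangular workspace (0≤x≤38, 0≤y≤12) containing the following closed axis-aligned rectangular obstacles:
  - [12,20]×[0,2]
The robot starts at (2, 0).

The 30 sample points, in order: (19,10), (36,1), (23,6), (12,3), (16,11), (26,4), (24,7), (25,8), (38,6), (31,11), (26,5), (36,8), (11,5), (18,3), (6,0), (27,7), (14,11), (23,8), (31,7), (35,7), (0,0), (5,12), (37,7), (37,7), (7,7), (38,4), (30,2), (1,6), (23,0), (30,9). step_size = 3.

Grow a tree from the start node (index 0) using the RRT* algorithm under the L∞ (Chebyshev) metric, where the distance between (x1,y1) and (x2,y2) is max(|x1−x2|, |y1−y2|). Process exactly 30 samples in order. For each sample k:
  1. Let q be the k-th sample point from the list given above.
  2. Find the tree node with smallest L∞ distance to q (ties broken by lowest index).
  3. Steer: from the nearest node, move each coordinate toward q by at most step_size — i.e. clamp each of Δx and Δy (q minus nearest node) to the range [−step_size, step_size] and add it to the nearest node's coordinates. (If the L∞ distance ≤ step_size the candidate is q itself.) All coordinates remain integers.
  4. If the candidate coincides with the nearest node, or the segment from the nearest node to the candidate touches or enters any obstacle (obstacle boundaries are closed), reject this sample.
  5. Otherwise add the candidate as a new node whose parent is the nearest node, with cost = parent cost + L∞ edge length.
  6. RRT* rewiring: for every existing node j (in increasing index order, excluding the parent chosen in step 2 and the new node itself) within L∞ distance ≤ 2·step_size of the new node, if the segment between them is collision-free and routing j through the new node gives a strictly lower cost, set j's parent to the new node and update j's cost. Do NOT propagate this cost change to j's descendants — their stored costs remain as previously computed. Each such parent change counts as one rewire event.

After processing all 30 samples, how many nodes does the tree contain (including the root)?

Node count: 29

1. q=(19,10) nearest=0 d=17 new=(5,3) → add node 1 parent=0 cost=3
2. q=(36,1) nearest=1 d=31 new=(8,1) → add node 2 parent=1 cost=6
3. q=(23,6) nearest=2 d=15 new=(11,4) → add node 3 parent=2 cost=9
4. q=(12,3) nearest=3 d=1 new=(12,3) → add node 4 parent=3 cost=10
5. q=(16,11) nearest=3 d=7 new=(14,7) → add node 5 parent=3 cost=12
6. q=(26,4) nearest=5 d=12 new=(17,4) → add node 6 parent=5 cost=15
7. q=(24,7) nearest=6 d=7 new=(20,7) → add node 7 parent=6 cost=18
8. q=(25,8) nearest=7 d=5 new=(23,8) → add node 8 parent=7 cost=21
9. q=(38,6) nearest=8 d=15 new=(26,6) → add node 9 parent=8 cost=24
10. q=(31,11) nearest=9 d=5 new=(29,9) → add node 10 parent=9 cost=27
11. q=(26,5) nearest=9 d=1 new=(26,5) → add node 11 parent=9 cost=25
12. q=(36,8) nearest=10 d=7 new=(32,8) → add node 12 parent=10 cost=30
13. q=(11,5) nearest=3 d=1 new=(11,5) → add node 13 parent=3 cost=10
14. q=(18,3) nearest=6 d=1 new=(18,3) → add node 14 parent=6 cost=16
15. q=(6,0) nearest=2 d=2 new=(6,0) → add node 15 parent=2 cost=8
16. q=(27,7) nearest=9 d=1 new=(27,7) → add node 16 parent=9 cost=25
17. q=(14,11) nearest=5 d=4 new=(14,10) → add node 17 parent=5 cost=15
18. q=(23,8) nearest=8 d=0 → coincident, reject
19. q=(31,7) nearest=12 d=1 new=(31,7) → add node 18 parent=12 cost=31
20. q=(35,7) nearest=12 d=3 new=(35,7) → add node 19 parent=12 cost=33
21. q=(0,0) nearest=0 d=2 new=(0,0) → add node 20 parent=0 cost=2
22. q=(5,12) nearest=13 d=7 new=(8,8) → add node 21 parent=13 cost=13
23. q=(37,7) nearest=19 d=2 new=(37,7) → add node 22 parent=19 cost=35
24. q=(37,7) nearest=22 d=0 → coincident, reject
25. q=(7,7) nearest=21 d=1 new=(7,7) → add node 23 parent=21 cost=14
26. q=(38,4) nearest=19 d=3 new=(38,4) → add node 24 parent=19 cost=36
27. q=(30,2) nearest=9 d=4 new=(29,3) → add node 25 parent=9 cost=27
28. q=(1,6) nearest=1 d=4 new=(2,6) → add node 26 parent=1 cost=6; rewire 21→26 (12<13); rewire 23→26 (11<14)
29. q=(23,0) nearest=11 d=5 new=(23,2) → add node 27 parent=11 cost=28
30. q=(30,9) nearest=10 d=1 new=(30,9) → add node 28 parent=10 cost=28; rewire 18→28 (30<31)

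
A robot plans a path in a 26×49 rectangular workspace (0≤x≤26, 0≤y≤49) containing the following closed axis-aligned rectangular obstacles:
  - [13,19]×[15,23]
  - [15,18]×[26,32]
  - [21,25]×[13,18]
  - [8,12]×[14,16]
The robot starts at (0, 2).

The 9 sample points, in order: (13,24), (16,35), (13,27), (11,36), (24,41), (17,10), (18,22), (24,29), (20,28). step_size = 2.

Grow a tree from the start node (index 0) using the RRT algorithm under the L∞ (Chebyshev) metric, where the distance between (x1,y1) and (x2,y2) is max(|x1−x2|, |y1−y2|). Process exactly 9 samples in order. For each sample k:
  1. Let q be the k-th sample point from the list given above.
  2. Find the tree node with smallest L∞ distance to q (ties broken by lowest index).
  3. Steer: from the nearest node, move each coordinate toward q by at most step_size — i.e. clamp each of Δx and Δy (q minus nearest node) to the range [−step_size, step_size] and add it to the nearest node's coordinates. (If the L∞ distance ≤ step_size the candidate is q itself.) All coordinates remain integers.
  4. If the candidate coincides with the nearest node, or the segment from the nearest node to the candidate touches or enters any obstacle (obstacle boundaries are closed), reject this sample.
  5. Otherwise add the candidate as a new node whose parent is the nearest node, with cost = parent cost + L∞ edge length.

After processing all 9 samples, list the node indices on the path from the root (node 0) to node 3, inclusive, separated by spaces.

Path: 0 1 2 3

1. q=(13,24) nearest=0 d=22 new=(2,4) → add node 1 parent=0 cost=2
2. q=(16,35) nearest=1 d=31 new=(4,6) → add node 2 parent=1 cost=4
3. q=(13,27) nearest=2 d=21 new=(6,8) → add node 3 parent=2 cost=6
4. q=(11,36) nearest=3 d=28 new=(8,10) → add node 4 parent=3 cost=8
5. q=(24,41) nearest=4 d=31 new=(10,12) → add node 5 parent=4 cost=10
6. q=(17,10) nearest=5 d=7 new=(12,10) → add node 6 parent=5 cost=12
7. q=(18,22) nearest=5 d=10 new=(12,14) → blocked by [8,12]×[14,16], reject
8. q=(24,29) nearest=5 d=17 new=(12,14) → blocked by [8,12]×[14,16], reject
9. q=(20,28) nearest=5 d=16 new=(12,14) → blocked by [8,12]×[14,16], reject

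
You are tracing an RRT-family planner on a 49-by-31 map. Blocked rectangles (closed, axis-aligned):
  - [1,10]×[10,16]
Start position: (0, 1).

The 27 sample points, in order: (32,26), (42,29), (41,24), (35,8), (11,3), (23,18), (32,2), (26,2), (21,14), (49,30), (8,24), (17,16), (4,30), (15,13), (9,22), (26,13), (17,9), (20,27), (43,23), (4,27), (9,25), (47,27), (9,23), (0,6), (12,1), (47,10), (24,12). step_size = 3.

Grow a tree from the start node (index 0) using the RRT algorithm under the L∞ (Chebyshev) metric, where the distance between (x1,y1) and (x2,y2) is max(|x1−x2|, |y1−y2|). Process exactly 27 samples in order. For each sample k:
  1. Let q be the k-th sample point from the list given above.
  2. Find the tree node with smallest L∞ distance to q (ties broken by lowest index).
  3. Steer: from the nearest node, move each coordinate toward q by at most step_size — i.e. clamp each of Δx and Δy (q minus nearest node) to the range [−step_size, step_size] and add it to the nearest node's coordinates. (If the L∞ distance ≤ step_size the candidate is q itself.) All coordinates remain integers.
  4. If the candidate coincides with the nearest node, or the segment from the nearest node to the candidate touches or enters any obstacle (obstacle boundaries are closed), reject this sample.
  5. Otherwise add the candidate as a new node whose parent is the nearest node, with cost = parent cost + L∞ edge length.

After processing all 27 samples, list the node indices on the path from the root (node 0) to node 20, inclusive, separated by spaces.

1. q=(32,26) nearest=0 d=32 new=(3,4) → add node 1 parent=0 cost=3
2. q=(42,29) nearest=1 d=39 new=(6,7) → add node 2 parent=1 cost=6
3. q=(41,24) nearest=2 d=35 new=(9,10) → blocked by [1,10]×[10,16], reject
4. q=(35,8) nearest=2 d=29 new=(9,8) → add node 3 parent=2 cost=9
5. q=(11,3) nearest=2 d=5 new=(9,4) → add node 4 parent=2 cost=9
6. q=(23,18) nearest=3 d=14 new=(12,11) → add node 5 parent=3 cost=12
7. q=(32,2) nearest=5 d=20 new=(15,8) → add node 6 parent=5 cost=15
8. q=(26,2) nearest=6 d=11 new=(18,5) → add node 7 parent=6 cost=18
9. q=(21,14) nearest=6 d=6 new=(18,11) → add node 8 parent=6 cost=18
10. q=(49,30) nearest=7 d=31 new=(21,8) → add node 9 parent=7 cost=21
11. q=(8,24) nearest=5 d=13 new=(9,14) → blocked by [1,10]×[10,16], reject
12. q=(17,16) nearest=5 d=5 new=(15,14) → add node 10 parent=5 cost=15
13. q=(4,30) nearest=10 d=16 new=(12,17) → add node 11 parent=10 cost=18
14. q=(15,13) nearest=10 d=1 new=(15,13) → add node 12 parent=10 cost=16
15. q=(9,22) nearest=11 d=5 new=(9,20) → add node 13 parent=11 cost=21
16. q=(26,13) nearest=9 d=5 new=(24,11) → add node 14 parent=9 cost=24
17. q=(17,9) nearest=6 d=2 new=(17,9) → add node 15 parent=6 cost=17
18. q=(20,27) nearest=11 d=10 new=(15,20) → add node 16 parent=11 cost=21
19. q=(43,23) nearest=14 d=19 new=(27,14) → add node 17 parent=14 cost=27
20. q=(4,27) nearest=13 d=7 new=(6,23) → add node 18 parent=13 cost=24
21. q=(9,25) nearest=18 d=3 new=(9,25) → add node 19 parent=18 cost=27
22. q=(47,27) nearest=17 d=20 new=(30,17) → add node 20 parent=17 cost=30
23. q=(9,23) nearest=19 d=2 new=(9,23) → add node 21 parent=19 cost=29
24. q=(0,6) nearest=1 d=3 new=(0,6) → add node 22 parent=1 cost=6
25. q=(12,1) nearest=4 d=3 new=(12,1) → add node 23 parent=4 cost=12
26. q=(47,10) nearest=20 d=17 new=(33,14) → add node 24 parent=20 cost=33
27. q=(24,12) nearest=14 d=1 new=(24,12) → add node 25 parent=14 cost=25

Path: 0 1 2 3 5 6 7 9 14 17 20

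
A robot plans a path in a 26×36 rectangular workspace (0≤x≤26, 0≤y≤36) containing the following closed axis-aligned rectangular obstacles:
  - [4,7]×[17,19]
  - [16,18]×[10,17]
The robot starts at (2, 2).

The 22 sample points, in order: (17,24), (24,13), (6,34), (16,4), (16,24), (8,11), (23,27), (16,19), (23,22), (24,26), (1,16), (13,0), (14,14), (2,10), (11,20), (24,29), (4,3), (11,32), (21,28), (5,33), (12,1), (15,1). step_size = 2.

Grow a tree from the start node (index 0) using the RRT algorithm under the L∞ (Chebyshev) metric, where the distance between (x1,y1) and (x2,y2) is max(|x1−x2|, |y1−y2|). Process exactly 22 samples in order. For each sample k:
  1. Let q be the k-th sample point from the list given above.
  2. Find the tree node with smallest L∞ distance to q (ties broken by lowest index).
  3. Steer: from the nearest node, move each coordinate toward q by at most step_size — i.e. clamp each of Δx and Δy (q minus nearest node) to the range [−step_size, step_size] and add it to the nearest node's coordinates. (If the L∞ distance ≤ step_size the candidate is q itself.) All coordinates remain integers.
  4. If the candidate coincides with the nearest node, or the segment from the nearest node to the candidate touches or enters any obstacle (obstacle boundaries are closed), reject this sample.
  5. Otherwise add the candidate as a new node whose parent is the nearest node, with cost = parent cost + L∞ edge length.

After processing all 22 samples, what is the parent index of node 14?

1. q=(17,24) nearest=0 d=22 new=(4,4) → add node 1 parent=0 cost=2
2. q=(24,13) nearest=1 d=20 new=(6,6) → add node 2 parent=1 cost=4
3. q=(6,34) nearest=2 d=28 new=(6,8) → add node 3 parent=2 cost=6
4. q=(16,4) nearest=2 d=10 new=(8,4) → add node 4 parent=2 cost=6
5. q=(16,24) nearest=3 d=16 new=(8,10) → add node 5 parent=3 cost=8
6. q=(8,11) nearest=5 d=1 new=(8,11) → add node 6 parent=5 cost=9
7. q=(23,27) nearest=6 d=16 new=(10,13) → add node 7 parent=6 cost=11
8. q=(16,19) nearest=7 d=6 new=(12,15) → add node 8 parent=7 cost=13
9. q=(23,22) nearest=8 d=11 new=(14,17) → add node 9 parent=8 cost=15
10. q=(24,26) nearest=9 d=10 new=(16,19) → add node 10 parent=9 cost=17
11. q=(1,16) nearest=5 d=7 new=(6,12) → add node 11 parent=5 cost=10
12. q=(13,0) nearest=4 d=5 new=(10,2) → add node 12 parent=4 cost=8
13. q=(14,14) nearest=8 d=2 new=(14,14) → add node 13 parent=8 cost=15
14. q=(2,10) nearest=2 d=4 new=(4,8) → add node 14 parent=2 cost=6
15. q=(11,20) nearest=9 d=3 new=(12,19) → add node 15 parent=9 cost=17
16. q=(24,29) nearest=10 d=10 new=(18,21) → add node 16 parent=10 cost=19
17. q=(4,3) nearest=1 d=1 new=(4,3) → add node 17 parent=1 cost=3
18. q=(11,32) nearest=16 d=11 new=(16,23) → add node 18 parent=16 cost=21
19. q=(21,28) nearest=18 d=5 new=(18,25) → add node 19 parent=18 cost=23
20. q=(5,33) nearest=18 d=11 new=(14,25) → add node 20 parent=18 cost=23
21. q=(12,1) nearest=12 d=2 new=(12,1) → add node 21 parent=12 cost=10
22. q=(15,1) nearest=21 d=3 new=(14,1) → add node 22 parent=21 cost=12

Parent of node 14: 2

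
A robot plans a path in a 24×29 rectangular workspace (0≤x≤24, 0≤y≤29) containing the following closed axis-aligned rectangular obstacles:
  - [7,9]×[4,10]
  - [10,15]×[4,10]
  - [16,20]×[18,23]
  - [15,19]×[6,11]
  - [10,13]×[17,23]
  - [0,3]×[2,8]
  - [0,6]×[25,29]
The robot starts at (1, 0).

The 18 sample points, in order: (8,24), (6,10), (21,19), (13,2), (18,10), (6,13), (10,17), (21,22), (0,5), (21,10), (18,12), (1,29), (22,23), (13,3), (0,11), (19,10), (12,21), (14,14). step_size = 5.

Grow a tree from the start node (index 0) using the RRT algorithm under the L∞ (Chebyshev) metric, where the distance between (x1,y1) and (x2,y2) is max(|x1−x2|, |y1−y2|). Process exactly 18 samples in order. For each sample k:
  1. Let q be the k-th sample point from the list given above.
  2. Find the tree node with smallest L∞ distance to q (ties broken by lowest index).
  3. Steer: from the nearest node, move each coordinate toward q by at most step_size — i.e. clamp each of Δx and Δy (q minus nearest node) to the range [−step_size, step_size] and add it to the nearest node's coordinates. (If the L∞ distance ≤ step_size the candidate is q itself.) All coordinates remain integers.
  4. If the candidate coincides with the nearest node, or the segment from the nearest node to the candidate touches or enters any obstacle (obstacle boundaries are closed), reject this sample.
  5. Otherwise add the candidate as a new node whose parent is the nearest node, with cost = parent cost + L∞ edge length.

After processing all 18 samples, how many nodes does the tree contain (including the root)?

1. q=(8,24) nearest=0 d=24 new=(6,5) → blocked by [0,3]×[2,8], reject
2. q=(6,10) nearest=0 d=10 new=(6,5) → blocked by [0,3]×[2,8], reject
3. q=(21,19) nearest=0 d=20 new=(6,5) → blocked by [0,3]×[2,8], reject
4. q=(13,2) nearest=0 d=12 new=(6,2) → add node 1 parent=0 cost=5
5. q=(18,10) nearest=1 d=12 new=(11,7) → blocked by [7,9]×[4,10], reject
6. q=(6,13) nearest=1 d=11 new=(6,7) → add node 2 parent=1 cost=10
7. q=(10,17) nearest=2 d=10 new=(10,12) → blocked by [7,9]×[4,10], reject
8. q=(21,22) nearest=2 d=15 new=(11,12) → blocked by [7,9]×[4,10], reject
9. q=(0,5) nearest=0 d=5 new=(0,5) → blocked by [0,3]×[2,8], reject
10. q=(21,10) nearest=1 d=15 new=(11,7) → blocked by [7,9]×[4,10], reject
11. q=(18,12) nearest=1 d=12 new=(11,7) → blocked by [7,9]×[4,10], reject
12. q=(1,29) nearest=2 d=22 new=(1,12) → add node 3 parent=2 cost=15
13. q=(22,23) nearest=2 d=16 new=(11,12) → blocked by [7,9]×[4,10], reject
14. q=(13,3) nearest=1 d=7 new=(11,3) → add node 4 parent=1 cost=10
15. q=(0,11) nearest=3 d=1 new=(0,11) → add node 5 parent=3 cost=16
16. q=(19,10) nearest=4 d=8 new=(16,8) → blocked by [10,15]×[4,10], reject
17. q=(12,21) nearest=3 d=11 new=(6,17) → add node 6 parent=3 cost=20
18. q=(14,14) nearest=2 d=8 new=(11,12) → blocked by [7,9]×[4,10], reject

Node count: 7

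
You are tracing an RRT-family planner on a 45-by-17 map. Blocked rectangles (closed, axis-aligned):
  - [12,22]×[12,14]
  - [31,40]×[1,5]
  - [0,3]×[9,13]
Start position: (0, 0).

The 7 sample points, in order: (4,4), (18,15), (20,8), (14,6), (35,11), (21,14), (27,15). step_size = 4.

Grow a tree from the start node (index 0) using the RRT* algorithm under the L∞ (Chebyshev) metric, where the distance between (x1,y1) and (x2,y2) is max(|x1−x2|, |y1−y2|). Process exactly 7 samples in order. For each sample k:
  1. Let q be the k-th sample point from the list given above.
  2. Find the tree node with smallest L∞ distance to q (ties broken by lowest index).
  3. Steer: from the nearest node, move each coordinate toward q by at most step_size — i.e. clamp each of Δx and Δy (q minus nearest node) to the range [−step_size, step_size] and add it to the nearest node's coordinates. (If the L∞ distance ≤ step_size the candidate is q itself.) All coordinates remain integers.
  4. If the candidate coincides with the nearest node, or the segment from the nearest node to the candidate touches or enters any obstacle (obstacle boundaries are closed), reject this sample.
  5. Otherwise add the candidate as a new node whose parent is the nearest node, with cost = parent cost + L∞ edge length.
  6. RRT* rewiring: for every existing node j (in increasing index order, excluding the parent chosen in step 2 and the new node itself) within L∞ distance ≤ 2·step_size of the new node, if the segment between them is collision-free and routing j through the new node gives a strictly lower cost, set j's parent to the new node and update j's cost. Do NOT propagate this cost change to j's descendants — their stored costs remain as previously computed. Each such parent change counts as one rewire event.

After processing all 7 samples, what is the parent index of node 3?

Parent of node 3: 2

1. q=(4,4) nearest=0 d=4 new=(4,4) → add node 1 parent=0 cost=4
2. q=(18,15) nearest=1 d=14 new=(8,8) → add node 2 parent=1 cost=8
3. q=(20,8) nearest=2 d=12 new=(12,8) → add node 3 parent=2 cost=12
4. q=(14,6) nearest=3 d=2 new=(14,6) → add node 4 parent=3 cost=14
5. q=(35,11) nearest=4 d=21 new=(18,10) → add node 5 parent=4 cost=18
6. q=(21,14) nearest=5 d=4 new=(21,14) → blocked by [12,22]×[12,14], reject
7. q=(27,15) nearest=5 d=9 new=(22,14) → blocked by [12,22]×[12,14], reject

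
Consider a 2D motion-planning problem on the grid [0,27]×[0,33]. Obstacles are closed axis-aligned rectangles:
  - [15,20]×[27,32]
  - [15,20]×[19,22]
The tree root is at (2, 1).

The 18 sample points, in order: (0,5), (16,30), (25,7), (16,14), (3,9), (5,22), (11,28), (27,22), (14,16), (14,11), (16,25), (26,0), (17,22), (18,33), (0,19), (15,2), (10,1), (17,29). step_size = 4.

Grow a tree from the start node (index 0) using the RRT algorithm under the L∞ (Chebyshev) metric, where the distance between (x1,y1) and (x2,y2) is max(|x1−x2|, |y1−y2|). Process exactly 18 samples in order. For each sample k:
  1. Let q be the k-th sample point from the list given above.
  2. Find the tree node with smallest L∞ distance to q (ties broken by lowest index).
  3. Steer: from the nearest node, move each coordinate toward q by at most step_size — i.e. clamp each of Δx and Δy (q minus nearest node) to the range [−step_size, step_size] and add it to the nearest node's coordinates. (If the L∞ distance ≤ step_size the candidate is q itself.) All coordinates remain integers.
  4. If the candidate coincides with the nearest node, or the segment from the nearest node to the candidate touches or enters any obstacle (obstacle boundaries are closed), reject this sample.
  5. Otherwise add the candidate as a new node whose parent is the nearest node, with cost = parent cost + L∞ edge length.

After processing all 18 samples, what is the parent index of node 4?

1. q=(0,5) nearest=0 d=4 new=(0,5) → add node 1 parent=0 cost=4
2. q=(16,30) nearest=1 d=25 new=(4,9) → add node 2 parent=1 cost=8
3. q=(25,7) nearest=2 d=21 new=(8,7) → add node 3 parent=2 cost=12
4. q=(16,14) nearest=3 d=8 new=(12,11) → add node 4 parent=3 cost=16
5. q=(3,9) nearest=2 d=1 new=(3,9) → add node 5 parent=2 cost=9
6. q=(5,22) nearest=4 d=11 new=(8,15) → add node 6 parent=4 cost=20
7. q=(11,28) nearest=6 d=13 new=(11,19) → add node 7 parent=6 cost=24
8. q=(27,22) nearest=4 d=15 new=(16,15) → add node 8 parent=4 cost=20
9. q=(14,16) nearest=8 d=2 new=(14,16) → add node 9 parent=8 cost=22
10. q=(14,11) nearest=4 d=2 new=(14,11) → add node 10 parent=4 cost=18
11. q=(16,25) nearest=7 d=6 new=(15,23) → add node 11 parent=7 cost=28
12. q=(26,0) nearest=10 d=12 new=(18,7) → add node 12 parent=10 cost=22
13. q=(17,22) nearest=11 d=2 new=(17,22) → blocked by [15,20]×[19,22], reject
14. q=(18,33) nearest=11 d=10 new=(18,27) → blocked by [15,20]×[27,32], reject
15. q=(0,19) nearest=6 d=8 new=(4,19) → add node 13 parent=6 cost=24
16. q=(15,2) nearest=12 d=5 new=(15,3) → add node 14 parent=12 cost=26
17. q=(10,1) nearest=14 d=5 new=(11,1) → add node 15 parent=14 cost=30
18. q=(17,29) nearest=11 d=6 new=(17,27) → blocked by [15,20]×[27,32], reject

Parent of node 4: 3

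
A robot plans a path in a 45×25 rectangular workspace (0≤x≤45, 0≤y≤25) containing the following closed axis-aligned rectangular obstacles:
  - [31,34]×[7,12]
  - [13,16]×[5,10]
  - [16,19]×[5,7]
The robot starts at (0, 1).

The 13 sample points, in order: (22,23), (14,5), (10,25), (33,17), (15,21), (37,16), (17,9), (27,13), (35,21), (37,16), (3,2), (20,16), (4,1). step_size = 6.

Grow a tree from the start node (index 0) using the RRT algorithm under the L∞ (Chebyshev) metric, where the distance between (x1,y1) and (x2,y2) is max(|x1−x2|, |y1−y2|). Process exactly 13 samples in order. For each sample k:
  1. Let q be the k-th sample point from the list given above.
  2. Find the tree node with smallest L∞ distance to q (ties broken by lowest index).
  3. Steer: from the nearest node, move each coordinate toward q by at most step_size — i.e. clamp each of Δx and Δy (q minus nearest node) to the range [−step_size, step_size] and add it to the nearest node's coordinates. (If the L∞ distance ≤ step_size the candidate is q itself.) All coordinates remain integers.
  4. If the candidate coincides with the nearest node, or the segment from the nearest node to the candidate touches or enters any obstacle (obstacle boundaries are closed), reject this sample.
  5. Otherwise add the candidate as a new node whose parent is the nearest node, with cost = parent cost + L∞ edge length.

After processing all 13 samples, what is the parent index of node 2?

1. q=(22,23) nearest=0 d=22 new=(6,7) → add node 1 parent=0 cost=6
2. q=(14,5) nearest=1 d=8 new=(12,5) → add node 2 parent=1 cost=12
3. q=(10,25) nearest=1 d=18 new=(10,13) → add node 3 parent=1 cost=12
4. q=(33,17) nearest=2 d=21 new=(18,11) → blocked by [13,16]×[5,10], reject
5. q=(15,21) nearest=3 d=8 new=(15,19) → add node 4 parent=3 cost=18
6. q=(37,16) nearest=4 d=22 new=(21,16) → add node 5 parent=4 cost=24
7. q=(17,9) nearest=2 d=5 new=(17,9) → blocked by [13,16]×[5,10], reject
8. q=(27,13) nearest=5 d=6 new=(27,13) → add node 6 parent=5 cost=30
9. q=(35,21) nearest=6 d=8 new=(33,19) → add node 7 parent=6 cost=36
10. q=(37,16) nearest=7 d=4 new=(37,16) → add node 8 parent=7 cost=40
11. q=(3,2) nearest=0 d=3 new=(3,2) → add node 9 parent=0 cost=3
12. q=(20,16) nearest=5 d=1 new=(20,16) → add node 10 parent=5 cost=25
13. q=(4,1) nearest=9 d=1 new=(4,1) → add node 11 parent=9 cost=4

Parent of node 2: 1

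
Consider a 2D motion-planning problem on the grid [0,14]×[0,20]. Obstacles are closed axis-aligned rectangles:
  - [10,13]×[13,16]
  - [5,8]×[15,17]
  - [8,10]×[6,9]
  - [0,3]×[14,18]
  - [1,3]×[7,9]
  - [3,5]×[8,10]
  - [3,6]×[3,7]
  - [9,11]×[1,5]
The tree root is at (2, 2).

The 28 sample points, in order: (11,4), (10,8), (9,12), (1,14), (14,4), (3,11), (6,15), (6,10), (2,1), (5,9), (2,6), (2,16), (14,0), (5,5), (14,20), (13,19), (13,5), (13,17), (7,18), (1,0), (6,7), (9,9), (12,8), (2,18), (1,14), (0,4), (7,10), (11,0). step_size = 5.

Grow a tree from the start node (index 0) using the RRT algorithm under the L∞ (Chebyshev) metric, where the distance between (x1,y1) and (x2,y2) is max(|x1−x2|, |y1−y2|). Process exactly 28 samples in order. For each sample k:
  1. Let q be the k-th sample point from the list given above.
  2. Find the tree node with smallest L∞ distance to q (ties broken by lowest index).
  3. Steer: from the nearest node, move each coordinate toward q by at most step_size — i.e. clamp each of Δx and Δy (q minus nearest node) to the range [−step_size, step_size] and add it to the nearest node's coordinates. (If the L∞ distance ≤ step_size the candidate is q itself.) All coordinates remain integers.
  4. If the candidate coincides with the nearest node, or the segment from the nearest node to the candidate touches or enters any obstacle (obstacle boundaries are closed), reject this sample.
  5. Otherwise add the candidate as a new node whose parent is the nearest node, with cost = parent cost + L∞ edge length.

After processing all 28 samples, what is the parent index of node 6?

1. q=(11,4) nearest=0 d=9 new=(7,4) → blocked by [3,6]×[3,7], reject
2. q=(10,8) nearest=0 d=8 new=(7,7) → blocked by [3,6]×[3,7], reject
3. q=(9,12) nearest=0 d=10 new=(7,7) → blocked by [3,6]×[3,7], reject
4. q=(1,14) nearest=0 d=12 new=(1,7) → blocked by [1,3]×[7,9], reject
5. q=(14,4) nearest=0 d=12 new=(7,4) → blocked by [3,6]×[3,7], reject
6. q=(3,11) nearest=0 d=9 new=(3,7) → blocked by [1,3]×[7,9], reject
7. q=(6,15) nearest=0 d=13 new=(6,7) → blocked by [3,6]×[3,7], reject
8. q=(6,10) nearest=0 d=8 new=(6,7) → blocked by [3,6]×[3,7], reject
9. q=(2,1) nearest=0 d=1 new=(2,1) → add node 1 parent=0 cost=1
10. q=(5,9) nearest=0 d=7 new=(5,7) → blocked by [3,6]×[3,7], reject
11. q=(2,6) nearest=0 d=4 new=(2,6) → add node 2 parent=0 cost=4
12. q=(2,16) nearest=2 d=10 new=(2,11) → blocked by [1,3]×[7,9], reject
13. q=(14,0) nearest=0 d=12 new=(7,0) → add node 3 parent=0 cost=5
14. q=(5,5) nearest=0 d=3 new=(5,5) → blocked by [3,6]×[3,7], reject
15. q=(14,20) nearest=2 d=14 new=(7,11) → blocked by [1,3]×[7,9], reject
16. q=(13,19) nearest=2 d=13 new=(7,11) → blocked by [1,3]×[7,9], reject
17. q=(13,5) nearest=3 d=6 new=(12,5) → blocked by [9,11]×[1,5], reject
18. q=(13,17) nearest=2 d=11 new=(7,11) → blocked by [1,3]×[7,9], reject
19. q=(7,18) nearest=2 d=12 new=(7,11) → blocked by [1,3]×[7,9], reject
20. q=(1,0) nearest=1 d=1 new=(1,0) → add node 4 parent=1 cost=2
21. q=(6,7) nearest=2 d=4 new=(6,7) → blocked by [3,6]×[3,7], reject
22. q=(9,9) nearest=0 d=7 new=(7,7) → blocked by [3,6]×[3,7], reject
23. q=(12,8) nearest=3 d=8 new=(12,5) → blocked by [9,11]×[1,5], reject
24. q=(2,18) nearest=2 d=12 new=(2,11) → blocked by [1,3]×[7,9], reject
25. q=(1,14) nearest=2 d=8 new=(1,11) → blocked by [1,3]×[7,9], reject
26. q=(0,4) nearest=0 d=2 new=(0,4) → add node 5 parent=0 cost=2
27. q=(7,10) nearest=2 d=5 new=(7,10) → blocked by [3,5]×[8,10], reject
28. q=(11,0) nearest=3 d=4 new=(11,0) → add node 6 parent=3 cost=9

Parent of node 6: 3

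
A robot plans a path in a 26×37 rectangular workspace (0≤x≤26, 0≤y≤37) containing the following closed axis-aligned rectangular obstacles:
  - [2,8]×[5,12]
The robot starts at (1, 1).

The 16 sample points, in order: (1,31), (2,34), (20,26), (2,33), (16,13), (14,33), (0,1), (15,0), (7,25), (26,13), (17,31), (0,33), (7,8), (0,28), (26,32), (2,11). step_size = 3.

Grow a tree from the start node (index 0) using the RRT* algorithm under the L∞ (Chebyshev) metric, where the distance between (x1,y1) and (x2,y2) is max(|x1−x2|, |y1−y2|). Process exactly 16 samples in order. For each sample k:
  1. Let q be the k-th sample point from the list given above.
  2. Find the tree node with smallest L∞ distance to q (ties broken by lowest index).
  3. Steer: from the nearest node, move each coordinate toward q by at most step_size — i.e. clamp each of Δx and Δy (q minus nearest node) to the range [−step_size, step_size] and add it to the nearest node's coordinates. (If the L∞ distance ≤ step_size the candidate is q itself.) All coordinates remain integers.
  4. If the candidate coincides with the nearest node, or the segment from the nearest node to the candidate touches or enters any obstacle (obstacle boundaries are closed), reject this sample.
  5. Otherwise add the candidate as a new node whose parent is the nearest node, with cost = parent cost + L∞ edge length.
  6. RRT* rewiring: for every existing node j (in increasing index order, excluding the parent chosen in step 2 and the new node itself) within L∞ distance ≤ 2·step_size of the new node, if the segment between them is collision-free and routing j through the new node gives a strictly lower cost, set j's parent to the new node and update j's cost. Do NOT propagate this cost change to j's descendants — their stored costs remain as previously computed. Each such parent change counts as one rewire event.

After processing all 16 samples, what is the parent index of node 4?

1. q=(1,31) nearest=0 d=30 new=(1,4) → add node 1 parent=0 cost=3
2. q=(2,34) nearest=1 d=30 new=(2,7) → blocked by [2,8]×[5,12], reject
3. q=(20,26) nearest=1 d=22 new=(4,7) → blocked by [2,8]×[5,12], reject
4. q=(2,33) nearest=1 d=29 new=(2,7) → blocked by [2,8]×[5,12], reject
5. q=(16,13) nearest=0 d=15 new=(4,4) → add node 2 parent=0 cost=3
6. q=(14,33) nearest=1 d=29 new=(4,7) → blocked by [2,8]×[5,12], reject
7. q=(0,1) nearest=0 d=1 new=(0,1) → add node 3 parent=0 cost=1
8. q=(15,0) nearest=2 d=11 new=(7,1) → add node 4 parent=2 cost=6
9. q=(7,25) nearest=1 d=21 new=(4,7) → blocked by [2,8]×[5,12], reject
10. q=(26,13) nearest=4 d=19 new=(10,4) → add node 5 parent=4 cost=9
11. q=(17,31) nearest=1 d=27 new=(4,7) → blocked by [2,8]×[5,12], reject
12. q=(0,33) nearest=1 d=29 new=(0,7) → add node 6 parent=1 cost=6
13. q=(7,8) nearest=2 d=4 new=(7,7) → blocked by [2,8]×[5,12], reject
14. q=(0,28) nearest=6 d=21 new=(0,10) → add node 7 parent=6 cost=9
15. q=(26,32) nearest=6 d=26 new=(3,10) → blocked by [2,8]×[5,12], reject
16. q=(2,11) nearest=7 d=2 new=(2,11) → blocked by [2,8]×[5,12], reject

Parent of node 4: 2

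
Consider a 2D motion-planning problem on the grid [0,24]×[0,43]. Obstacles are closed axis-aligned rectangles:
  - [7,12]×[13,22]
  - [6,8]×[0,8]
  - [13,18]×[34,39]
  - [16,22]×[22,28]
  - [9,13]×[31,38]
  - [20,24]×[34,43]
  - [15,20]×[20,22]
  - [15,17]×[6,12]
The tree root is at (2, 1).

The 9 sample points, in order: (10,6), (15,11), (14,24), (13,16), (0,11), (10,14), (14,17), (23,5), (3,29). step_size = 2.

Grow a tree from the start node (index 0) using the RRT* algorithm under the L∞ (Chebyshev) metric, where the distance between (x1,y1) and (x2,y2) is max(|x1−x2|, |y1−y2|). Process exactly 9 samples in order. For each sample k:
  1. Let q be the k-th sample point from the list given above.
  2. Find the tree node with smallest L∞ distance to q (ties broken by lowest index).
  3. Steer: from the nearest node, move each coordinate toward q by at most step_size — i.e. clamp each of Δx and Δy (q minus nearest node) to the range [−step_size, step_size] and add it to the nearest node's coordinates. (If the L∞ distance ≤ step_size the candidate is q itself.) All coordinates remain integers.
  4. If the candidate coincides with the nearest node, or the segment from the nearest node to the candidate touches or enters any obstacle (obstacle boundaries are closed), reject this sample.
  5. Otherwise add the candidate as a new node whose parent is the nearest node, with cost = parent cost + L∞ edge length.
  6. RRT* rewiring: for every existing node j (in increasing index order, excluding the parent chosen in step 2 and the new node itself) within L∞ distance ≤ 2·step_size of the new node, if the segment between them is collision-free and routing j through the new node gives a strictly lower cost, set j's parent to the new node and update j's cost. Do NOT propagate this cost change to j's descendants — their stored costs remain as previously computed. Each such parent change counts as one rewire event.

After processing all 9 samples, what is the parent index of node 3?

Parent of node 3: 2

1. q=(10,6) nearest=0 d=8 new=(4,3) → add node 1 parent=0 cost=2
2. q=(15,11) nearest=1 d=11 new=(6,5) → blocked by [6,8]×[0,8], reject
3. q=(14,24) nearest=1 d=21 new=(6,5) → blocked by [6,8]×[0,8], reject
4. q=(13,16) nearest=1 d=13 new=(6,5) → blocked by [6,8]×[0,8], reject
5. q=(0,11) nearest=1 d=8 new=(2,5) → add node 2 parent=1 cost=4
6. q=(10,14) nearest=2 d=9 new=(4,7) → add node 3 parent=2 cost=6
7. q=(14,17) nearest=3 d=10 new=(6,9) → add node 4 parent=3 cost=8
8. q=(23,5) nearest=4 d=17 new=(8,7) → blocked by [6,8]×[0,8], reject
9. q=(3,29) nearest=4 d=20 new=(4,11) → add node 5 parent=4 cost=10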